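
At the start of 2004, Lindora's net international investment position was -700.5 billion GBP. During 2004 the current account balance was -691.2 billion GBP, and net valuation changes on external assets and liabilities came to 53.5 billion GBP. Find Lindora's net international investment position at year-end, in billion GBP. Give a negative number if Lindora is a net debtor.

-1338.2

Change in NIIP = current account + net valuation change = -691.2 + 53.5 = -637.7
End-of-year NIIP = -700.5 + (-637.7) = -1338.2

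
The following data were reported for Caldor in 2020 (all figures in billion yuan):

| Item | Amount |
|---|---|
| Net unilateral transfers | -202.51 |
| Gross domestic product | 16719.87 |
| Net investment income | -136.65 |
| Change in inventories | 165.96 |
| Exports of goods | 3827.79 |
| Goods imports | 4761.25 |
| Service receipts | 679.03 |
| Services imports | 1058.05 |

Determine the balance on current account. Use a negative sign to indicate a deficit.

-1651.64

Goods balance = 3827.79 - 4761.25 = -933.46
Services balance = 679.03 - 1058.05 = -379.02
Trade balance (goods + services) = -933.46 + (-379.02) = -1312.48
Net primary income = -136.65
Net secondary income = -202.51
Current account = -1312.48 + (-136.65) + (-202.51) = -1651.64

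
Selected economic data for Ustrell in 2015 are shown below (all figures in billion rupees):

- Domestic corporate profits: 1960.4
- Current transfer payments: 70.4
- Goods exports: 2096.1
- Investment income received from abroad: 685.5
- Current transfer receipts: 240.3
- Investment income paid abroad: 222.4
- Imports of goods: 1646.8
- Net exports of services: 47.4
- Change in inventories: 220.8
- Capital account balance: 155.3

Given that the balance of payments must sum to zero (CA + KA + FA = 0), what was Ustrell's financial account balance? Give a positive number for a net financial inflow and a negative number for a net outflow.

Goods balance = 2096.1 - 1646.8 = 449.3
Services balance = 47.4
Trade balance (goods + services) = 449.3 + 47.4 = 496.7
Net primary income = 685.5 - 222.4 = 463.1
Net secondary income = 240.3 - 70.4 = 169.9
Current account = 496.7 + 463.1 + 169.9 = 1129.7
Financial account = -(1129.7 + 155.3) = -1285.0

-1285.0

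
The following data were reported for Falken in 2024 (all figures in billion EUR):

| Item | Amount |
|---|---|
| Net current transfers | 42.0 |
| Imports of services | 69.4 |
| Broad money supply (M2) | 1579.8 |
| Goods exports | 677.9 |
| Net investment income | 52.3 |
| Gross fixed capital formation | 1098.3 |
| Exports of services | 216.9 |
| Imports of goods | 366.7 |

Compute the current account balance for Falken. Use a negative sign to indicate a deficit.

553.0

Goods balance = 677.9 - 366.7 = 311.2
Services balance = 216.9 - 69.4 = 147.5
Trade balance (goods + services) = 311.2 + 147.5 = 458.7
Net primary income = 52.3
Net secondary income = 42.0
Current account = 458.7 + 52.3 + 42.0 = 553.0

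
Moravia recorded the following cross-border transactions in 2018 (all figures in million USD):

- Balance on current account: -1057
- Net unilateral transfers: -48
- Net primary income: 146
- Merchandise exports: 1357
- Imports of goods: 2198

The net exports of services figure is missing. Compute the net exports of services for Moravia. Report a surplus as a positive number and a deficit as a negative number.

Current account = goods balance + services balance + net primary income + net secondary income
Sum of the known components = -743
Net exports of services = CA - (known components) = -1057 - (-743) = -314

-314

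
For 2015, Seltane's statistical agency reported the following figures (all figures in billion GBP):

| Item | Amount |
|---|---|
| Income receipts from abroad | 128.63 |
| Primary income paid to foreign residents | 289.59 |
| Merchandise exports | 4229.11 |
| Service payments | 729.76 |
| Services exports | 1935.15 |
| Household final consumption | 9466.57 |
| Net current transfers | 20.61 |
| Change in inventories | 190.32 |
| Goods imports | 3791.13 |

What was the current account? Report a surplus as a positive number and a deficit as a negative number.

1503.02

Goods balance = 4229.11 - 3791.13 = 437.98
Services balance = 1935.15 - 729.76 = 1205.39
Trade balance (goods + services) = 437.98 + 1205.39 = 1643.37
Net primary income = 128.63 - 289.59 = -160.96
Net secondary income = 20.61
Current account = 1643.37 + (-160.96) + 20.61 = 1503.02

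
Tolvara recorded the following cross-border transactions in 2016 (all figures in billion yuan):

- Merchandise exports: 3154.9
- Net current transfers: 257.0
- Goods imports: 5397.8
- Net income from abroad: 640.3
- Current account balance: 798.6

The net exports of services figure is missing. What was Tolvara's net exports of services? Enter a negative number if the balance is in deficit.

2144.2

Current account = goods balance + services balance + net primary income + net secondary income
Sum of the known components = -1345.6
Net exports of services = CA - (known components) = 798.6 - (-1345.6) = 2144.2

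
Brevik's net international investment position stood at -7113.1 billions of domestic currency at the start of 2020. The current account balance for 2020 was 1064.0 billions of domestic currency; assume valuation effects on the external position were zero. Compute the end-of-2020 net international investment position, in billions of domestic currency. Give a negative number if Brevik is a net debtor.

With no valuation effects, change in NIIP = current account = 1064.0
End-of-year NIIP = -7113.1 + 1064.0 = -6049.1

-6049.1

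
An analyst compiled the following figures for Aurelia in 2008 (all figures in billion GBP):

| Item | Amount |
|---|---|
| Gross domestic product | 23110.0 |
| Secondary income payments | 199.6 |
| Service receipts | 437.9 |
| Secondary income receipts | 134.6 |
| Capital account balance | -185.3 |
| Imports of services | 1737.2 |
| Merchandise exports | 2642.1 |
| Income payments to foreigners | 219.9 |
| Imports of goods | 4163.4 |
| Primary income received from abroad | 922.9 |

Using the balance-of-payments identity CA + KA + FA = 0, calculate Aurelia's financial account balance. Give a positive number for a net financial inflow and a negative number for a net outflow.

Goods balance = 2642.1 - 4163.4 = -1521.3
Services balance = 437.9 - 1737.2 = -1299.3
Trade balance (goods + services) = -1521.3 + (-1299.3) = -2820.6
Net primary income = 922.9 - 219.9 = 703.0
Net secondary income = 134.6 - 199.6 = -65.0
Current account = -2820.6 + 703.0 + (-65.0) = -2182.6
Financial account = -(-2182.6 + (-185.3)) = 2367.9

2367.9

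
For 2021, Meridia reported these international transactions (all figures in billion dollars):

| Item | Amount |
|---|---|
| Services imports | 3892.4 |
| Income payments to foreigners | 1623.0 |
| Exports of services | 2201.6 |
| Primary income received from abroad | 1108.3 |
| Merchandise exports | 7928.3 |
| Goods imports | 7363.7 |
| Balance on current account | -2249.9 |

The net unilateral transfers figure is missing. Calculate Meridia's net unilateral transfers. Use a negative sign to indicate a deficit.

-609.0

Current account = goods balance + services balance + net primary income + net secondary income
Sum of the known components = -1640.9
Net unilateral transfers = CA - (known components) = -2249.9 - (-1640.9) = -609.0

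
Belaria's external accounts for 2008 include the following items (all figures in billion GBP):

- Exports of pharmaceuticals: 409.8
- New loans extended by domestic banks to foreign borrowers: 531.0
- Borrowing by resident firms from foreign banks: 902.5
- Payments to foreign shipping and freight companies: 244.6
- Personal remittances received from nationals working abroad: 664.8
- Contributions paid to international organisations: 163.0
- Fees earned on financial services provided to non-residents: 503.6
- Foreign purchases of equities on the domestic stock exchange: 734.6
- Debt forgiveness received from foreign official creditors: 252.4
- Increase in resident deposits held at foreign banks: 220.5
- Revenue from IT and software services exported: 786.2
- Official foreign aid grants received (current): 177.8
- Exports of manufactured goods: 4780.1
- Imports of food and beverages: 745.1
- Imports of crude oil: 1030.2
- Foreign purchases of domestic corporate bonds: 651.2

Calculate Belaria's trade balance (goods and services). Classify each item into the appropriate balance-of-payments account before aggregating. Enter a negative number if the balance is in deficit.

4459.8

Goods: 409.8 + 4780.1 - 1030.2 - 745.1 = 3414.6
Services: 503.6 + 786.2 - 244.6 = 1045.2
Trade balance = 3414.6 + 1045.2 = 4459.8
(Excluded from the trade balance — financial account: new loans extended by domestic banks to foreign borrowers 531.0, borrowing by resident firms from foreign banks 902.5, foreign purchases of equities on the domestic stock exchange 734.6, increase in resident deposits held at foreign banks 220.5, foreign purchases of domestic corporate bonds 651.2; secondary income: personal remittances received from nationals working abroad 664.8, contributions paid to international organisations 163.0, official foreign aid grants received (current) 177.8; capital account: debt forgiveness received from foreign official creditors 252.4.)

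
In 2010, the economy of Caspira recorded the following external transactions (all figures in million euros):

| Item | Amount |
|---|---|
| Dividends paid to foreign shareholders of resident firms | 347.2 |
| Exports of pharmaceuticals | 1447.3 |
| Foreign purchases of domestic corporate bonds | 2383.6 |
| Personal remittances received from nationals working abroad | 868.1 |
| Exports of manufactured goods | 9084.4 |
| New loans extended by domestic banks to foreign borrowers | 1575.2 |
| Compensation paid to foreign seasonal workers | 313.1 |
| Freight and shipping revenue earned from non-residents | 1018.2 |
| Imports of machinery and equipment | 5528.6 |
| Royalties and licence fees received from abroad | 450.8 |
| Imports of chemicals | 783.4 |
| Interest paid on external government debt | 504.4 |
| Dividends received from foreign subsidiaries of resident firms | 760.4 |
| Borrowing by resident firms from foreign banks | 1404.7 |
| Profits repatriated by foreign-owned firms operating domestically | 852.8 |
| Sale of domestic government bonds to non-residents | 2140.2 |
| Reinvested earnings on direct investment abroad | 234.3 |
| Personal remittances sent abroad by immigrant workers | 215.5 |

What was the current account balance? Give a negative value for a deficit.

Goods: 1447.3 + 9084.4 - 5528.6 - 783.4 = 4219.7
Services: 450.8 + 1018.2 = 1469.0
Primary income: 234.3 - 852.8 + 760.4 - 313.1 - 347.2 - 504.4 = -1022.8
Secondary income: 868.1 - 215.5 = 652.6
Current account = 4219.7 + 1469.0 + (-1022.8) + 652.6 = 5318.5
(Excluded from the current account — financial account: foreign purchases of domestic corporate bonds 2383.6, new loans extended by domestic banks to foreign borrowers 1575.2, borrowing by resident firms from foreign banks 1404.7, sale of domestic government bonds to non-residents 2140.2.)

5318.5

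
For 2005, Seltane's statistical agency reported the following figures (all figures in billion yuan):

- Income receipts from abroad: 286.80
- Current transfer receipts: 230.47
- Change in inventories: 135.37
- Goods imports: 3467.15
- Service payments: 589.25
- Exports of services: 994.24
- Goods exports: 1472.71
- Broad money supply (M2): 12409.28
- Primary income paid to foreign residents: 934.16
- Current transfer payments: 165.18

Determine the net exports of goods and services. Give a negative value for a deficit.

-1589.45

Goods balance = 1472.71 - 3467.15 = -1994.44
Services balance = 994.24 - 589.25 = 404.99
Trade balance (goods + services) = -1994.44 + 404.99 = -1589.45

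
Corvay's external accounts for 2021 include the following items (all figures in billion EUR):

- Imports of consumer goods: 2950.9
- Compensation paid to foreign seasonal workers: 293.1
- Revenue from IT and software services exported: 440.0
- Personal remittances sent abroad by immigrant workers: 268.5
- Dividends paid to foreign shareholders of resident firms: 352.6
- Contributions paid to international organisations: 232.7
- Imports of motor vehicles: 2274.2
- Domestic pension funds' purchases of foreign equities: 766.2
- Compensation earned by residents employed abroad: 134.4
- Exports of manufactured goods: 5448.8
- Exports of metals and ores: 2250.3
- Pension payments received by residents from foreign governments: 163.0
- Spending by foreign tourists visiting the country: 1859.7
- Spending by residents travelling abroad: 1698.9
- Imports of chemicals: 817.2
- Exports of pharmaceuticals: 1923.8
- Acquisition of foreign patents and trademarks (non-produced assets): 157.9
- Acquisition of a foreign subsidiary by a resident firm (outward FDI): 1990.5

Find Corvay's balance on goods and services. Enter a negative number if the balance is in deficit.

4181.4

Goods: -2950.9 - 2274.2 + 2250.3 + 1923.8 - 817.2 + 5448.8 = 3580.6
Services: 1859.7 + 440.0 - 1698.9 = 600.8
Trade balance = 3580.6 + 600.8 = 4181.4
(Excluded from the trade balance — primary income: compensation paid to foreign seasonal workers 293.1, dividends paid to foreign shareholders of resident firms 352.6, compensation earned by residents employed abroad 134.4; secondary income: personal remittances sent abroad by immigrant workers 268.5, contributions paid to international organisations 232.7, pension payments received by residents from foreign governments 163.0; financial account: domestic pension funds' purchases of foreign equities 766.2, acquisition of a foreign subsidiary by a resident firm (outward FDI) 1990.5; capital account: acquisition of foreign patents and trademarks (non-produced assets) 157.9.)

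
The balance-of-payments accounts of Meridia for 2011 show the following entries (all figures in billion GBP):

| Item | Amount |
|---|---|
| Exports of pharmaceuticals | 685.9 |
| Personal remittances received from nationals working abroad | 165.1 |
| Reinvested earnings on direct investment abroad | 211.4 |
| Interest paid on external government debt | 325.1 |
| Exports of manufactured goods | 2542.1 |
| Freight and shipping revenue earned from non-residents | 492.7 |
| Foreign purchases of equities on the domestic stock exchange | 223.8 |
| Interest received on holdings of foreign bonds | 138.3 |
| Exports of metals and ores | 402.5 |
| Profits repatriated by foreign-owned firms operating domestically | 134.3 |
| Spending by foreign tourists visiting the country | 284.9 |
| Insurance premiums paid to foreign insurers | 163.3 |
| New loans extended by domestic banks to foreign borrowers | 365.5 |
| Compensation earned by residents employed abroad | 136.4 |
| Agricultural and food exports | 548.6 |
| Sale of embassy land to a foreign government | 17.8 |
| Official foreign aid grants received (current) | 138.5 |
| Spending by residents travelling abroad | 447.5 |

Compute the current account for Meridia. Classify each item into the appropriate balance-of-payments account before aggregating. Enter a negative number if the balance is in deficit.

4676.2

Goods: 685.9 + 402.5 + 548.6 + 2542.1 = 4179.1
Services: 284.9 + 492.7 - 447.5 - 163.3 = 166.8
Primary income: 138.3 + 136.4 - 325.1 - 134.3 + 211.4 = 26.7
Secondary income: 165.1 + 138.5 = 303.6
Current account = 4179.1 + 166.8 + 26.7 + 303.6 = 4676.2
(Excluded from the current account — financial account: foreign purchases of equities on the domestic stock exchange 223.8, new loans extended by domestic banks to foreign borrowers 365.5; capital account: sale of embassy land to a foreign government 17.8.)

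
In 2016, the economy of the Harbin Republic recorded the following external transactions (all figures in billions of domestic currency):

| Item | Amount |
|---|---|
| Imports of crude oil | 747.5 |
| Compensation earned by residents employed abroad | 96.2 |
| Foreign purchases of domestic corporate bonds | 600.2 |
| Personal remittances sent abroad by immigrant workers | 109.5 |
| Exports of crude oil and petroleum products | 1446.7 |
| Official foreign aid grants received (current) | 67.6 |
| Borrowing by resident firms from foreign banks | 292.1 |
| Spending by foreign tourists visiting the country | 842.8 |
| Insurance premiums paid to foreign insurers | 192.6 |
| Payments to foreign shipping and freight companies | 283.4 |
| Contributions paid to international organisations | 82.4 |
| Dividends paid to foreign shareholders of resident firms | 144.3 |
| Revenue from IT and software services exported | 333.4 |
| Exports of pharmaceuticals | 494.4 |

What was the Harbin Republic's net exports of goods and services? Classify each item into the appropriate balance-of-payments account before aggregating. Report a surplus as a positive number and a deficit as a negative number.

1893.8

Goods: 1446.7 + 494.4 - 747.5 = 1193.6
Services: 333.4 + 842.8 - 283.4 - 192.6 = 700.2
Trade balance = 1193.6 + 700.2 = 1893.8
(Excluded from the trade balance — primary income: compensation earned by residents employed abroad 96.2, dividends paid to foreign shareholders of resident firms 144.3; financial account: foreign purchases of domestic corporate bonds 600.2, borrowing by resident firms from foreign banks 292.1; secondary income: personal remittances sent abroad by immigrant workers 109.5, official foreign aid grants received (current) 67.6, contributions paid to international organisations 82.4.)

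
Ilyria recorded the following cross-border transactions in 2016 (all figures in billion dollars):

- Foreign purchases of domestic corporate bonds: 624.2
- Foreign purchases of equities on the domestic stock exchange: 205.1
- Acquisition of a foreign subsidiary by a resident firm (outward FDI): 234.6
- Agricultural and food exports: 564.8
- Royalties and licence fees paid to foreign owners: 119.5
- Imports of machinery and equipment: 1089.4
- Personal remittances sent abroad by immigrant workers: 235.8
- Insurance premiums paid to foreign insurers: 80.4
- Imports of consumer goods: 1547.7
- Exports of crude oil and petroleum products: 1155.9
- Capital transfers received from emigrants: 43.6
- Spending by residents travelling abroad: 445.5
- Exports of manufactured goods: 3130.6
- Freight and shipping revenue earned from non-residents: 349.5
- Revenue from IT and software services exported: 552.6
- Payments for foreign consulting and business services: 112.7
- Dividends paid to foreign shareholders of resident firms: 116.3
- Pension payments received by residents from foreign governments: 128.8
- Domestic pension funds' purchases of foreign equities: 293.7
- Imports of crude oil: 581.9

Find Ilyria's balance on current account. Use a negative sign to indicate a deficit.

1553.0

Goods: 564.8 - 1547.7 + 1155.9 - 1089.4 - 581.9 + 3130.6 = 1632.3
Services: -112.7 + 349.5 - 80.4 - 445.5 + 552.6 - 119.5 = 144.0
Primary income: -116.3
Secondary income: 128.8 - 235.8 = -107.0
Current account = 1632.3 + 144.0 + (-116.3) + (-107.0) = 1553.0
(Excluded from the current account — financial account: foreign purchases of domestic corporate bonds 624.2, foreign purchases of equities on the domestic stock exchange 205.1, acquisition of a foreign subsidiary by a resident firm (outward FDI) 234.6, domestic pension funds' purchases of foreign equities 293.7; capital account: capital transfers received from emigrants 43.6.)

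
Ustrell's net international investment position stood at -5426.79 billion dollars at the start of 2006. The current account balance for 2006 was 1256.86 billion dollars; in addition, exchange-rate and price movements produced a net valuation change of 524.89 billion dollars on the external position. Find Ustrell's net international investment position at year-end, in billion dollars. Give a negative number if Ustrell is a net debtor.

Change in NIIP = current account + net valuation change = 1256.86 + 524.89 = 1781.75
End-of-year NIIP = -5426.79 + 1781.75 = -3645.04

-3645.04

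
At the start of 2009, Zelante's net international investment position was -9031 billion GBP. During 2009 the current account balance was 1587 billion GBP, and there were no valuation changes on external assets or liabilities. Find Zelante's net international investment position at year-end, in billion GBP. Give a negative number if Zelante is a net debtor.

With no valuation effects, change in NIIP = current account = 1587
End-of-year NIIP = -9031 + 1587 = -7444

-7444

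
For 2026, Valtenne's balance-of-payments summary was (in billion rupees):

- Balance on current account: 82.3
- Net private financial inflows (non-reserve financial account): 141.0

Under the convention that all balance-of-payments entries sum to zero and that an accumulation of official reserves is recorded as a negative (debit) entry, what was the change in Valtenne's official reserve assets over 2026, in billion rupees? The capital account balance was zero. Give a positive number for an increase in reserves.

223.3

Official reserve transactions balance = -(82.3 + 141.0) = -223.3
An accumulation of reserves is recorded as a debit (negative entry), so the change in the stock of reserves is the negative of that balance.
Change in official reserves = -(-223.3) = 223.3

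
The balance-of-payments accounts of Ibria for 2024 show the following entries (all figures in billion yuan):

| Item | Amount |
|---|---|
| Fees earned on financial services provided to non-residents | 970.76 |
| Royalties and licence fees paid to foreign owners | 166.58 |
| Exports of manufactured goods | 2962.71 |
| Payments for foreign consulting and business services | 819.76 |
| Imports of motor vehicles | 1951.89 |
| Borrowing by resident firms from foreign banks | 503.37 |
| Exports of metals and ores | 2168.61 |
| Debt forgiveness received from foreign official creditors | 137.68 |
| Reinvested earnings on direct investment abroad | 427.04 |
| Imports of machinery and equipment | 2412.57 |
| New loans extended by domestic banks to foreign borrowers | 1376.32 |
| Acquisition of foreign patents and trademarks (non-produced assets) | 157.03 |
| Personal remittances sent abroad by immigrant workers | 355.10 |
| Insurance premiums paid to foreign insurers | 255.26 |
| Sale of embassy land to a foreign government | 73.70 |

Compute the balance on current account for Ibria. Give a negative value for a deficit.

Goods: -2412.57 + 2168.61 + 2962.71 - 1951.89 = 766.86
Services: 970.76 - 819.76 - 255.26 - 166.58 = -270.84
Primary income: 427.04
Secondary income: -355.10
Current account = 766.86 + (-270.84) + 427.04 + (-355.10) = 567.96
(Excluded from the current account — financial account: borrowing by resident firms from foreign banks 503.37, new loans extended by domestic banks to foreign borrowers 1376.32; capital account: debt forgiveness received from foreign official creditors 137.68, acquisition of foreign patents and trademarks (non-produced assets) 157.03, sale of embassy land to a foreign government 73.70.)

567.96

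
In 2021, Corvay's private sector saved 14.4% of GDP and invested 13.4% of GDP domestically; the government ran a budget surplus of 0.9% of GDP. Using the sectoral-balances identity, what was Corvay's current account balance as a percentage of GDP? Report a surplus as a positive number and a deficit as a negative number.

1.9

By the sectoral-balances identity, CA = (S_private - I) + (T - G).
Private balance = 14.4 - 13.4 = 1.0
Government balance (T - G) = 0.9
CA = 1.0 + 0.9 = 1.9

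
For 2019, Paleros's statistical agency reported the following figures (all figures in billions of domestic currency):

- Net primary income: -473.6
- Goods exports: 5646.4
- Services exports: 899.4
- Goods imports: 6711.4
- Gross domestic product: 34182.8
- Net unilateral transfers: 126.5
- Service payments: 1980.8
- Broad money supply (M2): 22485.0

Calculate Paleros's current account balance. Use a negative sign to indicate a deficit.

Goods balance = 5646.4 - 6711.4 = -1065.0
Services balance = 899.4 - 1980.8 = -1081.4
Trade balance (goods + services) = -1065.0 + (-1081.4) = -2146.4
Net primary income = -473.6
Net secondary income = 126.5
Current account = -2146.4 + (-473.6) + 126.5 = -2493.5

-2493.5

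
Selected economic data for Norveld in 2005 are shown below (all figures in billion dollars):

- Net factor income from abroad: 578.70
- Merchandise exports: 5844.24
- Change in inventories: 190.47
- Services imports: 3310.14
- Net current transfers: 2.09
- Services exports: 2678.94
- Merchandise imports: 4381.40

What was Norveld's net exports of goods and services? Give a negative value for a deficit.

831.64

Goods balance = 5844.24 - 4381.40 = 1462.84
Services balance = 2678.94 - 3310.14 = -631.20
Trade balance (goods + services) = 1462.84 + (-631.20) = 831.64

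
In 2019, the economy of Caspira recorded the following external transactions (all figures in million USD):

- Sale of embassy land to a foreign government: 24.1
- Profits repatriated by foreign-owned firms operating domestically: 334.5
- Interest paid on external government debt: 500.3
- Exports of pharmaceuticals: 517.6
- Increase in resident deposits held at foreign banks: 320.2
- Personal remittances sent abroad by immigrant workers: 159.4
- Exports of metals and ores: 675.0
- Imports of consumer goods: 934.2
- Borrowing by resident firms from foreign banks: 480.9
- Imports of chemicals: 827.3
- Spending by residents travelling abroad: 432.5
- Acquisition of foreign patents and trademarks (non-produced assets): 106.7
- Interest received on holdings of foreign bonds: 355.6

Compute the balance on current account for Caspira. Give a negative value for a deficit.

-1640.0

Goods: 517.6 - 827.3 - 934.2 + 675.0 = -568.9
Services: -432.5
Primary income: -500.3 - 334.5 + 355.6 = -479.2
Secondary income: -159.4
Current account = (-568.9) + (-432.5) + (-479.2) + (-159.4) = -1640.0
(Excluded from the current account — capital account: sale of embassy land to a foreign government 24.1, acquisition of foreign patents and trademarks (non-produced assets) 106.7; financial account: increase in resident deposits held at foreign banks 320.2, borrowing by resident firms from foreign banks 480.9.)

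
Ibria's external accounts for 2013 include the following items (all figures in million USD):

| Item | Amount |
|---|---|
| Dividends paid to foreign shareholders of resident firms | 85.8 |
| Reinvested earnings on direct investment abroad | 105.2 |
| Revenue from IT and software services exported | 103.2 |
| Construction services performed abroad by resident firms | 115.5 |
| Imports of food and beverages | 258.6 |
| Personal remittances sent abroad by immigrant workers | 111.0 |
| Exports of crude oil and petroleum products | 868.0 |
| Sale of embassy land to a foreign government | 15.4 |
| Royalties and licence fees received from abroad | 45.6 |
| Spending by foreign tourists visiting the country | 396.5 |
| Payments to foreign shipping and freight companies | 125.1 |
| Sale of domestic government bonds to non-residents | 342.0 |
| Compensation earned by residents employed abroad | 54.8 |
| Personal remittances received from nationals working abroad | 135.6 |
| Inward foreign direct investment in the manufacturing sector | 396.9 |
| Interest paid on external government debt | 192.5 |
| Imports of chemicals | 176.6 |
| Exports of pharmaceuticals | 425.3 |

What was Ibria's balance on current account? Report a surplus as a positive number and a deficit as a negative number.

1300.1

Goods: 425.3 + 868.0 - 258.6 - 176.6 = 858.1
Services: 396.5 - 125.1 + 103.2 + 115.5 + 45.6 = 535.7
Primary income: 54.8 - 85.8 - 192.5 + 105.2 = -118.3
Secondary income: -111.0 + 135.6 = 24.6
Current account = 858.1 + 535.7 + (-118.3) + 24.6 = 1300.1
(Excluded from the current account — capital account: sale of embassy land to a foreign government 15.4; financial account: sale of domestic government bonds to non-residents 342.0, inward foreign direct investment in the manufacturing sector 396.9.)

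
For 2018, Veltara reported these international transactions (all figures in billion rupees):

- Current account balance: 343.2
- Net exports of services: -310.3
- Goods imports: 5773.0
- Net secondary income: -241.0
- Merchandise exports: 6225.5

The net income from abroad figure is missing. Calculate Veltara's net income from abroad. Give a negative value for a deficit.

442.0

Current account = goods balance + services balance + net primary income + net secondary income
Sum of the known components = -98.8
Net income from abroad = CA - (known components) = 343.2 - (-98.8) = 442.0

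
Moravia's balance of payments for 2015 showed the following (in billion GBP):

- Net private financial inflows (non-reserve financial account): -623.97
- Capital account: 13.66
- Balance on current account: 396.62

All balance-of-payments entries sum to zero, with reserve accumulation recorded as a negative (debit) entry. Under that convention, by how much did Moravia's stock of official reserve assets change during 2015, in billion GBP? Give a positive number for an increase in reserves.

-213.69

Official reserve transactions balance = -(396.62 + 13.66 + (-623.97)) = 213.69
An accumulation of reserves is recorded as a debit (negative entry), so the change in the stock of reserves is the negative of that balance.
Change in official reserves = -(213.69) = -213.69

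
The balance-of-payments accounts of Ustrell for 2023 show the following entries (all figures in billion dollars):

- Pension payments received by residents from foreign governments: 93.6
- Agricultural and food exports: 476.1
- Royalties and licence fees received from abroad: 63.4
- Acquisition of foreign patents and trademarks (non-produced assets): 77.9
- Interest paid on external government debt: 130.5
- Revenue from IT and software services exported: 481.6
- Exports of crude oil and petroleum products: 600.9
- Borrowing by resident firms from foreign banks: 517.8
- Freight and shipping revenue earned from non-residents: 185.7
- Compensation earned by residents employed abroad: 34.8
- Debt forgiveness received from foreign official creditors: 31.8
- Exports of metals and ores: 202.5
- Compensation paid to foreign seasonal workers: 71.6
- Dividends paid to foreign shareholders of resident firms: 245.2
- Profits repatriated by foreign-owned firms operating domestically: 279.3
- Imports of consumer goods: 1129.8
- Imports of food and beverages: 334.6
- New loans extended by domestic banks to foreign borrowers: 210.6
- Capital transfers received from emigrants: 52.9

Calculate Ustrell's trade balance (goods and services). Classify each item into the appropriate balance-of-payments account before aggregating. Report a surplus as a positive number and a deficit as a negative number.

Goods: -1129.8 - 334.6 + 600.9 + 202.5 + 476.1 = -184.9
Services: 481.6 + 185.7 + 63.4 = 730.7
Trade balance = -184.9 + 730.7 = 545.8
(Excluded from the trade balance — secondary income: pension payments received by residents from foreign governments 93.6; capital account: acquisition of foreign patents and trademarks (non-produced assets) 77.9, debt forgiveness received from foreign official creditors 31.8, capital transfers received from emigrants 52.9; primary income: interest paid on external government debt 130.5, compensation earned by residents employed abroad 34.8, compensation paid to foreign seasonal workers 71.6, dividends paid to foreign shareholders of resident firms 245.2, profits repatriated by foreign-owned firms operating domestically 279.3; financial account: borrowing by resident firms from foreign banks 517.8, new loans extended by domestic banks to foreign borrowers 210.6.)

545.8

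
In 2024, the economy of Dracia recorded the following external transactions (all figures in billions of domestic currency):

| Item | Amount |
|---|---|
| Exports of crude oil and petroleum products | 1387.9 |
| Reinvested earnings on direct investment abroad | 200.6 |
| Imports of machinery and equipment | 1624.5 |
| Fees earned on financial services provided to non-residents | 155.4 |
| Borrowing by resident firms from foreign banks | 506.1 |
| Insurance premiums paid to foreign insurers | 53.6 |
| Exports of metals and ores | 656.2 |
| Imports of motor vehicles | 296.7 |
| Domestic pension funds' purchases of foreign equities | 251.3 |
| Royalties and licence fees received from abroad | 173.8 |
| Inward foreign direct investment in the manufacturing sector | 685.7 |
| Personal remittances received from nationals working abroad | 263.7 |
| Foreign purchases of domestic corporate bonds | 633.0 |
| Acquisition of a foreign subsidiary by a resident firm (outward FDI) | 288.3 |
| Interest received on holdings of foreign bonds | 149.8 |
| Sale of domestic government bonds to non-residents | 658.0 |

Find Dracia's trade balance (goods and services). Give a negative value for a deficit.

Goods: 1387.9 + 656.2 - 296.7 - 1624.5 = 122.9
Services: 173.8 - 53.6 + 155.4 = 275.6
Trade balance = 122.9 + 275.6 = 398.5
(Excluded from the trade balance — primary income: reinvested earnings on direct investment abroad 200.6, interest received on holdings of foreign bonds 149.8; financial account: borrowing by resident firms from foreign banks 506.1, domestic pension funds' purchases of foreign equities 251.3, inward foreign direct investment in the manufacturing sector 685.7, foreign purchases of domestic corporate bonds 633.0, acquisition of a foreign subsidiary by a resident firm (outward FDI) 288.3, sale of domestic government bonds to non-residents 658.0; secondary income: personal remittances received from nationals working abroad 263.7.)

398.5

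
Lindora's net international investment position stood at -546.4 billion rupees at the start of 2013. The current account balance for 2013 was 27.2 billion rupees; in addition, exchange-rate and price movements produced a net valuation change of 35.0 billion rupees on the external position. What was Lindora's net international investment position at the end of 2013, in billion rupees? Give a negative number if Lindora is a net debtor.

-484.2

Change in NIIP = current account + net valuation change = 27.2 + 35.0 = 62.2
End-of-year NIIP = -546.4 + 62.2 = -484.2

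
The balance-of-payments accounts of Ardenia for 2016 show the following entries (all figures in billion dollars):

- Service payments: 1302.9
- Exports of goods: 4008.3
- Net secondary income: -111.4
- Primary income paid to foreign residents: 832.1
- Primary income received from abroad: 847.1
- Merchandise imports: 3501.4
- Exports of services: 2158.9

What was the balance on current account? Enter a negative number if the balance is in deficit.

1266.5

Goods balance = 4008.3 - 3501.4 = 506.9
Services balance = 2158.9 - 1302.9 = 856.0
Trade balance (goods + services) = 506.9 + 856.0 = 1362.9
Net primary income = 847.1 - 832.1 = 15.0
Net secondary income = -111.4
Current account = 1362.9 + 15.0 + (-111.4) = 1266.5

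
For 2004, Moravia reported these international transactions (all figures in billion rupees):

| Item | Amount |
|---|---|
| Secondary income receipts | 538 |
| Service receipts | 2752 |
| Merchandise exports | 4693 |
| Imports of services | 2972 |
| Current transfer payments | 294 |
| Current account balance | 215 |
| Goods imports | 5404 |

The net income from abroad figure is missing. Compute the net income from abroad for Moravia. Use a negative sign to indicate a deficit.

Current account = goods balance + services balance + net primary income + net secondary income
Sum of the known components = -687
Net income from abroad = CA - (known components) = 215 - (-687) = 902

902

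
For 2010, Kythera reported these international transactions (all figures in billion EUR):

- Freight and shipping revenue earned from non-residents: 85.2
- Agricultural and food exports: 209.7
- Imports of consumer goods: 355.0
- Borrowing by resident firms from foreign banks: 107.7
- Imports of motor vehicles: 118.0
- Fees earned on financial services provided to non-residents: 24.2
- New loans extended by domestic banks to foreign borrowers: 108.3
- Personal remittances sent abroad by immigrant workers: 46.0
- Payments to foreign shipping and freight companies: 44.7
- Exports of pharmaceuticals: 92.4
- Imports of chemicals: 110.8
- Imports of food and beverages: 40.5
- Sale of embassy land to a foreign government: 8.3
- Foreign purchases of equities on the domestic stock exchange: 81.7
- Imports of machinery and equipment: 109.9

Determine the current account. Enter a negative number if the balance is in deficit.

Goods: -118.0 + 92.4 - 40.5 - 110.8 + 209.7 - 355.0 - 109.9 = -432.1
Services: -44.7 + 24.2 + 85.2 = 64.7
Secondary income: -46.0
Current account = (-432.1) + 64.7 + (-46.0) = -413.4
(Excluded from the current account — financial account: borrowing by resident firms from foreign banks 107.7, new loans extended by domestic banks to foreign borrowers 108.3, foreign purchases of equities on the domestic stock exchange 81.7; capital account: sale of embassy land to a foreign government 8.3.)

-413.4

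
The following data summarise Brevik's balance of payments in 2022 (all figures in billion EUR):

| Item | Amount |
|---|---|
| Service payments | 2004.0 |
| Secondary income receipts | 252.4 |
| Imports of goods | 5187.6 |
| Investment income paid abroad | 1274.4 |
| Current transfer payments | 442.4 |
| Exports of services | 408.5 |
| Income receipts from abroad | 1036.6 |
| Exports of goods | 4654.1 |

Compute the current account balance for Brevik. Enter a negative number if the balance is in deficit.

-2556.8

Goods balance = 4654.1 - 5187.6 = -533.5
Services balance = 408.5 - 2004.0 = -1595.5
Trade balance (goods + services) = -533.5 + (-1595.5) = -2129.0
Net primary income = 1036.6 - 1274.4 = -237.8
Net secondary income = 252.4 - 442.4 = -190.0
Current account = -2129.0 + (-237.8) + (-190.0) = -2556.8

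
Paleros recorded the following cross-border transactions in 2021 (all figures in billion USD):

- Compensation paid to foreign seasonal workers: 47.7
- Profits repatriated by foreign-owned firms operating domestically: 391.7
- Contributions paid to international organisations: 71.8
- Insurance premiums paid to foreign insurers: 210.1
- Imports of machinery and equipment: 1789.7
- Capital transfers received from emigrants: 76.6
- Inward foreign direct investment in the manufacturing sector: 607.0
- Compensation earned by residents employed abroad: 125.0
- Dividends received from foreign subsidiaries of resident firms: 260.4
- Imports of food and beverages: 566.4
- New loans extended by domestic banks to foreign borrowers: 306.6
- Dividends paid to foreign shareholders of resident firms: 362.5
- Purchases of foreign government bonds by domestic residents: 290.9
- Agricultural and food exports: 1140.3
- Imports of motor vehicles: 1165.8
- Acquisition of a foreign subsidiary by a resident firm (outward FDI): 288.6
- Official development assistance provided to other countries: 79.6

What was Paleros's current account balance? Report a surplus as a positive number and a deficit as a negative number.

Goods: -566.4 + 1140.3 - 1789.7 - 1165.8 = -2381.6
Services: -210.1
Primary income: -362.5 - 391.7 + 260.4 - 47.7 + 125.0 = -416.5
Secondary income: -71.8 - 79.6 = -151.4
Current account = (-2381.6) + (-210.1) + (-416.5) + (-151.4) = -3159.6
(Excluded from the current account — capital account: capital transfers received from emigrants 76.6; financial account: inward foreign direct investment in the manufacturing sector 607.0, new loans extended by domestic banks to foreign borrowers 306.6, purchases of foreign government bonds by domestic residents 290.9, acquisition of a foreign subsidiary by a resident firm (outward FDI) 288.6.)

-3159.6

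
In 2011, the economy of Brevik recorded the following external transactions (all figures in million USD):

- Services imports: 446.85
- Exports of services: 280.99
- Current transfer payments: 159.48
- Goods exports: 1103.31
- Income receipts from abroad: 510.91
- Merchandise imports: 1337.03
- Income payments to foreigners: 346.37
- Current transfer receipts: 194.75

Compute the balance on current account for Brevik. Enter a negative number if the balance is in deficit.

-199.77

Goods balance = 1103.31 - 1337.03 = -233.72
Services balance = 280.99 - 446.85 = -165.86
Trade balance (goods + services) = -233.72 + (-165.86) = -399.58
Net primary income = 510.91 - 346.37 = 164.54
Net secondary income = 194.75 - 159.48 = 35.27
Current account = -399.58 + 164.54 + 35.27 = -199.77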